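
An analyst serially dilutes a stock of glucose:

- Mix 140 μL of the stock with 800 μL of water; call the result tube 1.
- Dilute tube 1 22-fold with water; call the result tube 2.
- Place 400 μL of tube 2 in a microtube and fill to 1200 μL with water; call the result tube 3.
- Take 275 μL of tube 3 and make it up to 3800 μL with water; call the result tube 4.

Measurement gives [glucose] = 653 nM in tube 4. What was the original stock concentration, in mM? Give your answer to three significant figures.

4.00 mM

Step 1: 140 μL + 800 μL = 940 μL total → factor 940/140 = 6.7143
Step 2: 22-fold → factor 22
Step 3: 400 μL brought to 1200 μL → factor 1200/400 = 3
Step 4: 275 μL brought to 3800 μL → factor 3800/275 = 13.818
Overall dilution factor = 6.7143 × 22 × 3 × 13.818 = 6123.4
Stock = 653 nM × 6123.4 = 3.999 × 10^6 nM = 4.00 mM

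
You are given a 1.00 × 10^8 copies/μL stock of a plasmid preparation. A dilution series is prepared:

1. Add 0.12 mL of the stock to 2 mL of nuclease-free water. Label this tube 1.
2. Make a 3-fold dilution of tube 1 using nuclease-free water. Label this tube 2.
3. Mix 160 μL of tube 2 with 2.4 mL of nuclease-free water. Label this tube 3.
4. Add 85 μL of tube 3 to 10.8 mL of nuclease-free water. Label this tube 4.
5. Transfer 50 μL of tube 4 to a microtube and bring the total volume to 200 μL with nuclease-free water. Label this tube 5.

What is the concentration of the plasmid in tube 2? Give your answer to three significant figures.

Step 1: 0.12 mL + 2 mL = 2.12 mL total → factor 2.12/0.12 = 17.667
Step 2: 3-fold → factor 3
Dilution factor through tube 2 = 17.667 × 3 = 53
[tube 2] = 1.00 × 10^8 copies/μL / 53 = 1.89 × 10^6 copies/μL

1.89 × 10^6 copies/μL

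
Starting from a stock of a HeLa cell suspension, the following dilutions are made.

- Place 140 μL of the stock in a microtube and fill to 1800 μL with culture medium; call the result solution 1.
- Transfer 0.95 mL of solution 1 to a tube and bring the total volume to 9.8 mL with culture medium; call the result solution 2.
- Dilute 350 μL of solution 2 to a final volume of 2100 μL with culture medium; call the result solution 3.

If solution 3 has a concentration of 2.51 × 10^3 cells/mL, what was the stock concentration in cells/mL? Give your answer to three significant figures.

2.00 × 10^6 cells/mL

Step 1: 140 μL brought to 1800 μL → factor 1800/140 = 12.857
Step 2: 0.95 mL brought to 9.8 mL → factor 9.8/0.95 = 10.316
Step 3: 350 μL brought to 2100 μL → factor 2100/350 = 6
Overall dilution factor = 12.857 × 10.316 × 6 = 795.79
Stock = 2.51 × 10^3 cells/mL × 795.79 = 2.00 × 10^6 cells/mL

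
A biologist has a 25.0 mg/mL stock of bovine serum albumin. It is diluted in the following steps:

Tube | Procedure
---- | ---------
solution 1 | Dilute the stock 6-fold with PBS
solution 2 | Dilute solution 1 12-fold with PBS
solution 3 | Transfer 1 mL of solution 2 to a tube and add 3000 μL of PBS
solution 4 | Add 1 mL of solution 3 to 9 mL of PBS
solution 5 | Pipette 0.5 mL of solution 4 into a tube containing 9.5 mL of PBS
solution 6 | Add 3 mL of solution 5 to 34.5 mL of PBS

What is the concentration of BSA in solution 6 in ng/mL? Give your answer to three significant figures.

Step 1: 6-fold → factor 6
Step 2: 12-fold → factor 12
Step 3: 1 mL + 3000 μL = 4 mL total → factor 4/1 = 4
Step 4: 1 mL + 9 mL = 10 mL total → factor 10/1 = 10
Step 5: 0.5 mL + 9.5 mL = 10 mL total → factor 10/0.5 = 20
Step 6: 3 mL + 34.5 mL = 37.5 mL total → factor 37.5/3 = 12.5
Overall dilution factor = 6 × 12 × 4 × 10 × 20 × 12.5 = 7.2 × 10^5
Final = 25.0 mg/mL / 7.2 × 10^5 = 3.472 × 10^-5 mg/mL = 34.7 ng/mL

34.7 ng/mL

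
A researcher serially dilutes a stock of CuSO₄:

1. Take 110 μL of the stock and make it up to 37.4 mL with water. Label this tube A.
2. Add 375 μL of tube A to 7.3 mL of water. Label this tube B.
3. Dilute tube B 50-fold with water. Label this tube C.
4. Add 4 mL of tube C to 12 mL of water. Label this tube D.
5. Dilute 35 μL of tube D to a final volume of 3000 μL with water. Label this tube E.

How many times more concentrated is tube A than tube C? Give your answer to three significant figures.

Step 1: 110 μL brought to 37.4 mL → factor 37400/110 = 340
Step 2: 375 μL + 7.3 mL = 7675 μL total → factor 7675/375 = 20.467
Step 3: 50-fold → factor 50
Dilution factor to tube A = 340; to tube C = 3.4793 × 10^5
[tube A]/[tube C] = (factor to tube C)/(factor to tube A) = 3.4793 × 10^5/340 = 1.02 × 10^3

1.02 × 10^3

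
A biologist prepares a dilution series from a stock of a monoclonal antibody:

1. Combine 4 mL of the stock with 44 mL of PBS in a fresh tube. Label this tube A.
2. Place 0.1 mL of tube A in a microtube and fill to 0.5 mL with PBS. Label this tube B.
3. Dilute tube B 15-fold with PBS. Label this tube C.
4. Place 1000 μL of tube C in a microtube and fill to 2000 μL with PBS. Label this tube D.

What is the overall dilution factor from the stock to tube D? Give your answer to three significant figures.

Step 1: 4 mL + 44 mL = 48 mL total → factor 48/4 = 12
Step 2: 0.1 mL brought to 0.5 mL → factor 0.5/0.1 = 5
Step 3: 15-fold → factor 15
Step 4: 1000 μL brought to 2000 μL → factor 2000/1000 = 2
Overall dilution factor = 12 × 5 × 15 × 2 = 1800

1.80 × 10^3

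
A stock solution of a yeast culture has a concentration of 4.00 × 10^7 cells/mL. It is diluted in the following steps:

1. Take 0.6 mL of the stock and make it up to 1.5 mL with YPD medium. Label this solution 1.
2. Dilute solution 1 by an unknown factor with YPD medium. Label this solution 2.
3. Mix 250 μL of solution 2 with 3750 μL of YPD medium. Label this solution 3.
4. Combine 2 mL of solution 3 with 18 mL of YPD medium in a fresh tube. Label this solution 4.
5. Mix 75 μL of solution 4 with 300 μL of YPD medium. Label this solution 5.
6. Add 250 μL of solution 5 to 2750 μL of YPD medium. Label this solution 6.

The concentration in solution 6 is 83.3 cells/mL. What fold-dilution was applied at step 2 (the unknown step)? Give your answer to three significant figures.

Step 1: 0.6 mL brought to 1.5 mL → factor 1.5/0.6 = 2.5
Step 2: unknown factor x
Step 3: 250 μL + 3750 μL = 4000 μL total → factor 4000/250 = 16
Step 4: 2 mL + 18 mL = 20 mL total → factor 20/2 = 10
Step 5: 75 μL + 300 μL = 375 μL total → factor 375/75 = 5
Step 6: 250 μL + 2750 μL = 3000 μL total → factor 3000/250 = 12
Product of known-step factors = 24000
Overall factor = 4.00 × 10^7 cells/mL / (83.3 cells/mL) = 4.8019 × 10^5
x = 4.8019 × 10^5 / 24000 = 20.0

20.0-fold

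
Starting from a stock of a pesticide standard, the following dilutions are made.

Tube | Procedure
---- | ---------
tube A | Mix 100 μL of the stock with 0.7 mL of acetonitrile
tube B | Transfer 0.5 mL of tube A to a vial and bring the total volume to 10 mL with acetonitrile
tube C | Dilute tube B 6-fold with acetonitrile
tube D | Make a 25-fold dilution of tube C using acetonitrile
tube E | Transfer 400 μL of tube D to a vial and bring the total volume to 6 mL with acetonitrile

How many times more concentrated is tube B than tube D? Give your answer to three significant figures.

150

Step 1: 100 μL + 0.7 mL = 800 μL total → factor 800/100 = 8
Step 2: 0.5 mL brought to 10 mL → factor 10/0.5 = 20
Step 3: 6-fold → factor 6
Step 4: 25-fold → factor 25
Dilution factor to tube B = 160; to tube D = 24000
[tube B]/[tube D] = (factor to tube D)/(factor to tube B) = 24000/160 = 150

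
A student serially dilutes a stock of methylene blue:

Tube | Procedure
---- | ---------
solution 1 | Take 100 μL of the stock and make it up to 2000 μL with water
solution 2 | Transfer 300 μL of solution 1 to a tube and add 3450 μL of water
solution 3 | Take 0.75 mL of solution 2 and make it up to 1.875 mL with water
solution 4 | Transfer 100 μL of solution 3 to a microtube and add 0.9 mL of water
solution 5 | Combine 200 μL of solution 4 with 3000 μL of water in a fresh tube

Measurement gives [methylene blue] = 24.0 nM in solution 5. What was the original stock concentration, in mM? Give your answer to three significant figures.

Step 1: 100 μL brought to 2000 μL → factor 2000/100 = 20
Step 2: 300 μL + 3450 μL = 3750 μL total → factor 3750/300 = 12.5
Step 3: 0.75 mL brought to 1.875 mL → factor 1.875/0.75 = 2.5
Step 4: 100 μL + 0.9 mL = 1000 μL total → factor 1000/100 = 10
Step 5: 200 μL + 3000 μL = 3200 μL total → factor 3200/200 = 16
Overall dilution factor = 20 × 12.5 × 2.5 × 10 × 16 = 1 × 10^5
Stock = 24.0 nM × 1 × 10^5 = 2.400 × 10^6 nM = 2.40 mM

2.40 mM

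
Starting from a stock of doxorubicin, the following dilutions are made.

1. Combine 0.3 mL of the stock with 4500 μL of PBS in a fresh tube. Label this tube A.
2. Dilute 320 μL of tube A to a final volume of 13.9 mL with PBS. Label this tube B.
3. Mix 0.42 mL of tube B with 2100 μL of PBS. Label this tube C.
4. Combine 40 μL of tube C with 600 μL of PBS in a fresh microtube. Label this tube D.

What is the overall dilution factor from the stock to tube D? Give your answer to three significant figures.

6.67 × 10^4

Step 1: 0.3 mL + 4500 μL = 4.8 mL total → factor 4.8/0.3 = 16
Step 2: 320 μL brought to 13.9 mL → factor 13900/320 = 43.438
Step 3: 0.42 mL + 2100 μL = 2.52 mL total → factor 2.52/0.42 = 6
Step 4: 40 μL + 600 μL = 640 μL total → factor 640/40 = 16
Overall dilution factor = 16 × 43.438 × 6 × 16 = 66720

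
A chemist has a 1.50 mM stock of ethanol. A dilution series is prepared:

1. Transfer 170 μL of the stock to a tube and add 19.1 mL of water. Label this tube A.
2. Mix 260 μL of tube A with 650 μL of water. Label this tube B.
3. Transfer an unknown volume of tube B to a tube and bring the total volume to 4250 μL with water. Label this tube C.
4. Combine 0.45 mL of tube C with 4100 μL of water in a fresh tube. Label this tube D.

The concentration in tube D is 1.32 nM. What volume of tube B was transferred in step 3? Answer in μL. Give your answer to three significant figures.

Step 1: 170 μL + 19.1 mL = 19270 μL total → factor 19270/170 = 113.35
Step 2: 260 μL + 650 μL = 910 μL total → factor 910/260 = 3.5
Step 3: v brought to 4250 μL → factor = 4250 μL/v
Step 4: 0.45 mL + 4100 μL = 4.55 mL total → factor 4.55/0.45 = 10.111
Product of known-step factors = 4011.4
Overall factor = 1.50 mM / (1.32 nM) = 1.1364 × 10^6
Step-3 factor = 1.1364 × 10^6 / 4011.4 = 283.28
v = 4250 μL / 283.28 = 15.0 μL

15.0 μL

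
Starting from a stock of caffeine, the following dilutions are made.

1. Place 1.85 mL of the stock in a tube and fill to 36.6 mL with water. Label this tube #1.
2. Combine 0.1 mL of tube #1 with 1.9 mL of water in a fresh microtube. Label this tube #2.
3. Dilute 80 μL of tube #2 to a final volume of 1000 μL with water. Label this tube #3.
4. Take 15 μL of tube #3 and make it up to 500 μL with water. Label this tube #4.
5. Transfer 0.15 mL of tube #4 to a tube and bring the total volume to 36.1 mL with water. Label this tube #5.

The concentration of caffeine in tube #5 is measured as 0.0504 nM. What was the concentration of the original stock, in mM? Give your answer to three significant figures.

Step 1: 1.85 mL brought to 36.6 mL → factor 36.6/1.85 = 19.784
Step 2: 0.1 mL + 1.9 mL = 2 mL total → factor 2/0.1 = 20
Step 3: 80 μL brought to 1000 μL → factor 1000/80 = 12.5
Step 4: 15 μL brought to 500 μL → factor 500/15 = 33.333
Step 5: 0.15 mL brought to 36.1 mL → factor 36.1/0.15 = 240.67
Overall dilution factor = 19.784 × 20 × 12.5 × 33.333 × 240.67 = 3.9677 × 10^7
Stock = 0.0504 nM × 3.9677 × 10^7 = 2.000 × 10^6 nM = 2.00 mM

2.00 mM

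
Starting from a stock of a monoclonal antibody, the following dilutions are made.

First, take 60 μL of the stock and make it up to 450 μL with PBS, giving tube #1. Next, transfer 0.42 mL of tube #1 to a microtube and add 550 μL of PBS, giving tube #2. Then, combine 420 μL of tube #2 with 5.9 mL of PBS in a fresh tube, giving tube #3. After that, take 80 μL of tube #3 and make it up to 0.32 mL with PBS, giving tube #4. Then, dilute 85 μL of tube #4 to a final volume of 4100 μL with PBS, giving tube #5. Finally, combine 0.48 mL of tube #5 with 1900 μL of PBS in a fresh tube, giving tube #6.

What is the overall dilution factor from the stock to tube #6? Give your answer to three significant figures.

2.49 × 10^5

Step 1: 60 μL brought to 450 μL → factor 450/60 = 7.5
Step 2: 0.42 mL + 550 μL = 0.97 mL total → factor 0.97/0.42 = 2.3095
Step 3: 420 μL + 5.9 mL = 6320 μL total → factor 6320/420 = 15.048
Step 4: 80 μL brought to 0.32 mL → factor 320/80 = 4
Step 5: 85 μL brought to 4100 μL → factor 4100/85 = 48.235
Step 6: 0.48 mL + 1900 μL = 2.38 mL total → factor 2.38/0.48 = 4.9583
Overall dilution factor = 7.5 × 2.3095 × 15.048 × 4 × 48.235 × 4.9583 = 2.4935 × 10^5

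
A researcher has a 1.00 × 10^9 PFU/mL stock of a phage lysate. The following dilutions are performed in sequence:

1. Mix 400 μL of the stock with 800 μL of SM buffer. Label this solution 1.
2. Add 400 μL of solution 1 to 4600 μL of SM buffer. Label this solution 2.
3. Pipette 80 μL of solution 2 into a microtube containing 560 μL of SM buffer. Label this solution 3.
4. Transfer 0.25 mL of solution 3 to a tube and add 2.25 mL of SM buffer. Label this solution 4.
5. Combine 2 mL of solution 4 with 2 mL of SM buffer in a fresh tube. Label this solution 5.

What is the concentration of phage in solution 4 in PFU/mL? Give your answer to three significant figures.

3.33 × 10^5 PFU/mL

Step 1: 400 μL + 800 μL = 1200 μL total → factor 1200/400 = 3
Step 2: 400 μL + 4600 μL = 5000 μL total → factor 5000/400 = 12.5
Step 3: 80 μL + 560 μL = 640 μL total → factor 640/80 = 8
Step 4: 0.25 mL + 2.25 mL = 2.5 mL total → factor 2.5/0.25 = 10
Dilution factor through solution 4 = 3 × 12.5 × 8 × 10 = 3000
[solution 4] = 1.00 × 10^9 PFU/mL / 3000 = 3.33 × 10^5 PFU/mL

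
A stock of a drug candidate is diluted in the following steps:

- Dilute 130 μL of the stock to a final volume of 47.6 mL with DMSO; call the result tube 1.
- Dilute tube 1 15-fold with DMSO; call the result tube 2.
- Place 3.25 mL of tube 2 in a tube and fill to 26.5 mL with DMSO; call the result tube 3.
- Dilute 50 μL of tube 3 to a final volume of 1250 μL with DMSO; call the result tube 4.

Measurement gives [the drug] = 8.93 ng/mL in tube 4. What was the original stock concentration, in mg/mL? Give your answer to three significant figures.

10.0 mg/mL

Step 1: 130 μL brought to 47.6 mL → factor 47600/130 = 366.15
Step 2: 15-fold → factor 15
Step 3: 3.25 mL brought to 26.5 mL → factor 26.5/3.25 = 8.1538
Step 4: 50 μL brought to 1250 μL → factor 1250/50 = 25
Overall dilution factor = 366.15 × 15 × 8.1538 × 25 = 1.1196 × 10^6
Stock = 8.93 ng/mL × 1.1196 × 10^6 = 9.998 × 10^6 ng/mL = 10.0 mg/mL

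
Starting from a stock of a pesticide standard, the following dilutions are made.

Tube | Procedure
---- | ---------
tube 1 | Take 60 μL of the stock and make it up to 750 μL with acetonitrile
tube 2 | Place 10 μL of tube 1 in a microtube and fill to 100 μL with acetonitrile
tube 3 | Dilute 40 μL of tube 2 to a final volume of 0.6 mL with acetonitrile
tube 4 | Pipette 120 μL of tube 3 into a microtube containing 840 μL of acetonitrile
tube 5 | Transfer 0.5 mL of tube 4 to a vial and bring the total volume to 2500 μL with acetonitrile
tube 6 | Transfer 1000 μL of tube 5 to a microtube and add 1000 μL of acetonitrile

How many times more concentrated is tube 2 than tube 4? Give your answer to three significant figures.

Step 1: 60 μL brought to 750 μL → factor 750/60 = 12.5
Step 2: 10 μL brought to 100 μL → factor 100/10 = 10
Step 3: 40 μL brought to 0.6 mL → factor 600/40 = 15
Step 4: 120 μL + 840 μL = 960 μL total → factor 960/120 = 8
Dilution factor to tube 2 = 125; to tube 4 = 15000
[tube 2]/[tube 4] = (factor to tube 4)/(factor to tube 2) = 15000/125 = 120

120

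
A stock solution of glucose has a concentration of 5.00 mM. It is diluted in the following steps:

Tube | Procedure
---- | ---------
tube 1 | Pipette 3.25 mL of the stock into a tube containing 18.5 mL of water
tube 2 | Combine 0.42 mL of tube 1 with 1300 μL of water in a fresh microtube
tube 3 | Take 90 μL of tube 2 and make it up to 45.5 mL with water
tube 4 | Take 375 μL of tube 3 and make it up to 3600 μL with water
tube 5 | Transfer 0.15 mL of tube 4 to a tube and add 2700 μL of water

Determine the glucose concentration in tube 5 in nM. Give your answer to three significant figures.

1.98 nM

Step 1: 3.25 mL + 18.5 mL = 21.75 mL total → factor 21.75/3.25 = 6.6923
Step 2: 0.42 mL + 1300 μL = 1.72 mL total → factor 1.72/0.42 = 4.0952
Step 3: 90 μL brought to 45.5 mL → factor 45500/90 = 505.56
Step 4: 375 μL brought to 3600 μL → factor 3600/375 = 9.6
Step 5: 0.15 mL + 2700 μL = 2.85 mL total → factor 2.85/0.15 = 19
Overall dilution factor = 6.6923 × 4.0952 × 505.56 × 9.6 × 19 = 2.5273 × 10^6
Final = 5.00 mM / 2.5273 × 10^6 = 1.978 × 10^-6 mM = 1.98 nM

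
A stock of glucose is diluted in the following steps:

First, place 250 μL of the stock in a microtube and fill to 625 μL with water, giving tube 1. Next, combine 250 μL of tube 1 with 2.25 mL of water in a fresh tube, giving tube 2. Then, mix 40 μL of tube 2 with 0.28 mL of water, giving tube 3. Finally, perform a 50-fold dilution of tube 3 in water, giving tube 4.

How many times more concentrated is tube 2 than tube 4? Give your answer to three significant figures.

400

Step 1: 250 μL brought to 625 μL → factor 625/250 = 2.5
Step 2: 250 μL + 2.25 mL = 2500 μL total → factor 2500/250 = 10
Step 3: 40 μL + 0.28 mL = 320 μL total → factor 320/40 = 8
Step 4: 50-fold → factor 50
Dilution factor to tube 2 = 25; to tube 4 = 10000
[tube 2]/[tube 4] = (factor to tube 4)/(factor to tube 2) = 10000/25 = 400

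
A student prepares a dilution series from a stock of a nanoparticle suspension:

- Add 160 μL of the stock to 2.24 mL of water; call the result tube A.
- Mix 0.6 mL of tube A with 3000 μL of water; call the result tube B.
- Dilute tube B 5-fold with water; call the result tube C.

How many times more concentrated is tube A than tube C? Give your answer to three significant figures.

Step 1: 160 μL + 2.24 mL = 2400 μL total → factor 2400/160 = 15
Step 2: 0.6 mL + 3000 μL = 3.6 mL total → factor 3.6/0.6 = 6
Step 3: 5-fold → factor 5
Dilution factor to tube A = 15; to tube C = 450
[tube A]/[tube C] = (factor to tube C)/(factor to tube A) = 450/15 = 30.0

30.0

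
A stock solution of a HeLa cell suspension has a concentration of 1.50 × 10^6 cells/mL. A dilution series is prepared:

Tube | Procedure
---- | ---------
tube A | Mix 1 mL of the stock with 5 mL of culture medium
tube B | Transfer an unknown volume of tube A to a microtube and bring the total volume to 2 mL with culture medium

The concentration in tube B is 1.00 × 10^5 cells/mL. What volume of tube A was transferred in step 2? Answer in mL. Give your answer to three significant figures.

Step 1: 1 mL + 5 mL = 6 mL total → factor 6/1 = 6
Step 2: v brought to 2 mL → factor = 2 mL/v
Product of known-step factors = 6
Overall factor = 1.50 × 10^6 cells/mL / (1.00 × 10^5 cells/mL) = 15
Step-2 factor = 15 / 6 = 2.5
v = 2 mL / 2.5 = 0.800 mL

0.800 mL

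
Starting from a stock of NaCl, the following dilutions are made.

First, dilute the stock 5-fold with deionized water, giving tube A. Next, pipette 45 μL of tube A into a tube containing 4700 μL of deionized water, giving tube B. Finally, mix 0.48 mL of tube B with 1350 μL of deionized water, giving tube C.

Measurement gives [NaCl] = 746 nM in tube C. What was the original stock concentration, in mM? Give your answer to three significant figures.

1.50 mM

Step 1: 5-fold → factor 5
Step 2: 45 μL + 4700 μL = 4745 μL total → factor 4745/45 = 105.44
Step 3: 0.48 mL + 1350 μL = 1.83 mL total → factor 1.83/0.48 = 3.8125
Overall dilution factor = 5 × 105.44 × 3.8125 = 2010
Stock = 746 nM × 2010 = 1.499 × 10^6 nM = 1.50 mM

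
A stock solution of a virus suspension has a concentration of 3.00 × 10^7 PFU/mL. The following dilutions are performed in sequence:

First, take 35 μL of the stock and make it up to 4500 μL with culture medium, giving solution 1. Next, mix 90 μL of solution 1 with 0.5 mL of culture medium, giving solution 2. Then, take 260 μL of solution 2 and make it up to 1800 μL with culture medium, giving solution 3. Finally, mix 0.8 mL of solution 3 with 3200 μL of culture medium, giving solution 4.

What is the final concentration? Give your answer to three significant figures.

1.03 × 10^3 PFU/mL

Step 1: 35 μL brought to 4500 μL → factor 4500/35 = 128.57
Step 2: 90 μL + 0.5 mL = 590 μL total → factor 590/90 = 6.5556
Step 3: 260 μL brought to 1800 μL → factor 1800/260 = 6.9231
Step 4: 0.8 mL + 3200 μL = 4 mL total → factor 4/0.8 = 5
Overall dilution factor = 128.57 × 6.5556 × 6.9231 × 5 = 29176
Final = 3.00 × 10^7 PFU/mL / 29176 = 1.03 × 10^3 PFU/mL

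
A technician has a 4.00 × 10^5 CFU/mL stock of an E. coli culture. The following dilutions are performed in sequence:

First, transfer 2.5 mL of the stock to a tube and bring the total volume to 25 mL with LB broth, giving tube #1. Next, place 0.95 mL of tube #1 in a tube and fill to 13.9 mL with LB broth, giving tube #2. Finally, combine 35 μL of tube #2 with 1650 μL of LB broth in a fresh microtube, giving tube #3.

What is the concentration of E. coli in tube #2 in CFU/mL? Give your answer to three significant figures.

Step 1: 2.5 mL brought to 25 mL → factor 25/2.5 = 10
Step 2: 0.95 mL brought to 13.9 mL → factor 13.9/0.95 = 14.632
Dilution factor through tube #2 = 10 × 14.632 = 146.32
[tube #2] = 4.00 × 10^5 CFU/mL / 146.32 = 2.73 × 10^3 CFU/mL

2.73 × 10^3 CFU/mL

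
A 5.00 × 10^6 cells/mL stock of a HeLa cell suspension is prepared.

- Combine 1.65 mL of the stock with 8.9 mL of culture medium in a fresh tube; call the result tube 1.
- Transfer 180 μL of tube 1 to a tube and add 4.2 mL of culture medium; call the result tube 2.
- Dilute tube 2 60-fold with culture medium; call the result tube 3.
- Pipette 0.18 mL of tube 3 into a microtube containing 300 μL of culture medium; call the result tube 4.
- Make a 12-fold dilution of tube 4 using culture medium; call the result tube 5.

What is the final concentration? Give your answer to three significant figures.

16.7 cells/mL

Step 1: 1.65 mL + 8.9 mL = 10.55 mL total → factor 10.55/1.65 = 6.3939
Step 2: 180 μL + 4.2 mL = 4380 μL total → factor 4380/180 = 24.333
Step 3: 60-fold → factor 60
Step 4: 0.18 mL + 300 μL = 0.48 mL total → factor 0.48/0.18 = 2.6667
Step 5: 12-fold → factor 12
Overall dilution factor = 6.3939 × 24.333 × 60 × 2.6667 × 12 = 2.9872 × 10^5
Final = 5.00 × 10^6 cells/mL / 2.9872 × 10^5 = 16.7 cells/mL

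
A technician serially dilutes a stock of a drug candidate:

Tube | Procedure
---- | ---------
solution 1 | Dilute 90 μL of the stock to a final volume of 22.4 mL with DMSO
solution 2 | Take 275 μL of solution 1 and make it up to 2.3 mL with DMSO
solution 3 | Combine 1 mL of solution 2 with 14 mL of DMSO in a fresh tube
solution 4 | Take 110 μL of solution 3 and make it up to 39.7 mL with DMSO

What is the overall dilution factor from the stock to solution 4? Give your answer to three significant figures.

1.13 × 10^7

Step 1: 90 μL brought to 22.4 mL → factor 22400/90 = 248.89
Step 2: 275 μL brought to 2.3 mL → factor 2300/275 = 8.3636
Step 3: 1 mL + 14 mL = 15 mL total → factor 15/1 = 15
Step 4: 110 μL brought to 39.7 mL → factor 39700/110 = 360.91
Overall dilution factor = 248.89 × 8.3636 × 15 × 360.91 = 1.1269 × 10^7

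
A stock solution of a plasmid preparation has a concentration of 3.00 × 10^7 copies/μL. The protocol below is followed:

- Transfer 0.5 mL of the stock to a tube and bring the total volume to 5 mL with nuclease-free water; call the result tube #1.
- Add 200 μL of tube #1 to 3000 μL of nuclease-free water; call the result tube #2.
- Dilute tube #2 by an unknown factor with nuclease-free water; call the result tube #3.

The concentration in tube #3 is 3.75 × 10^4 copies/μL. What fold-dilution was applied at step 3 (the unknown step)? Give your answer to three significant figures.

5.00-fold

Step 1: 0.5 mL brought to 5 mL → factor 5/0.5 = 10
Step 2: 200 μL + 3000 μL = 3200 μL total → factor 3200/200 = 16
Step 3: unknown factor x
Product of known-step factors = 160
Overall factor = 3.00 × 10^7 copies/μL / (3.75 × 10^4 copies/μL) = 800
x = 800 / 160 = 5.00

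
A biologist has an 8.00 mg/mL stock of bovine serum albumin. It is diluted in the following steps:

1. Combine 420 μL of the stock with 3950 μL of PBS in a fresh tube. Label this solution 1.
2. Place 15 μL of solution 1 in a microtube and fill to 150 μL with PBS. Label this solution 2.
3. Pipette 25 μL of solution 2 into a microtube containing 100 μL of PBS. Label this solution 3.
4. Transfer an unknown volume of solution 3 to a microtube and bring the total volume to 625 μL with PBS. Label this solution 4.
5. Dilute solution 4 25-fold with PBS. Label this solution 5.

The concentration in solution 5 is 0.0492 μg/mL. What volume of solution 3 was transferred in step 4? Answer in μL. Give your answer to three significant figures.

50.0 μL

Step 1: 420 μL + 3950 μL = 4370 μL total → factor 4370/420 = 10.405
Step 2: 15 μL brought to 150 μL → factor 150/15 = 10
Step 3: 25 μL + 100 μL = 125 μL total → factor 125/25 = 5
Step 4: v brought to 625 μL → factor = 625 μL/v
Step 5: 25-fold → factor 25
Product of known-step factors = 13006
Overall factor = 8.00 mg/mL / (0.0492 μg/mL) = 1.626 × 10^5
Step-4 factor = 1.626 × 10^5 / 13006 = 12.502
v = 625 μL / 12.502 = 50.0 μL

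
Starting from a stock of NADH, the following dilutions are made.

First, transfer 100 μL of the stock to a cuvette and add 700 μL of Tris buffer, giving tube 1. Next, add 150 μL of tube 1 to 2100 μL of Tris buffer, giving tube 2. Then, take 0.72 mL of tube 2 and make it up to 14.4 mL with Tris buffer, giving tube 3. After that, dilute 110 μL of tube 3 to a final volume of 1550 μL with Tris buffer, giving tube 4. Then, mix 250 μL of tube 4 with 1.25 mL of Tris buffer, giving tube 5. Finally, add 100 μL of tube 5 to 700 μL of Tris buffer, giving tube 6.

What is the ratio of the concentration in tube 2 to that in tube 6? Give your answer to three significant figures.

Step 1: 100 μL + 700 μL = 800 μL total → factor 800/100 = 8
Step 2: 150 μL + 2100 μL = 2250 μL total → factor 2250/150 = 15
Step 3: 0.72 mL brought to 14.4 mL → factor 14.4/0.72 = 20
Step 4: 110 μL brought to 1550 μL → factor 1550/110 = 14.091
Step 5: 250 μL + 1.25 mL = 1500 μL total → factor 1500/250 = 6
Step 6: 100 μL + 700 μL = 800 μL total → factor 800/100 = 8
Dilution factor to tube 2 = 120; to tube 6 = 1.6233 × 10^6
[tube 2]/[tube 6] = (factor to tube 6)/(factor to tube 2) = 1.6233 × 10^6/120 = 1.35 × 10^4

1.35 × 10^4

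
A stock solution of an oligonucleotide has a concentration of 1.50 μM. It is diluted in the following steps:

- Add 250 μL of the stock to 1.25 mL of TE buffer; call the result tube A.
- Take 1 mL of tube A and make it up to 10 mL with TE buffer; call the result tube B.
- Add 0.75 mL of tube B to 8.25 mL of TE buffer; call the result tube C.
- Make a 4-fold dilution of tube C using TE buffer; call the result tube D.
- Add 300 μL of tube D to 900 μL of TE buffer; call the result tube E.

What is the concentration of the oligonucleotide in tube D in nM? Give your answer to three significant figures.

0.521 nM

Step 1: 250 μL + 1.25 mL = 1500 μL total → factor 1500/250 = 6
Step 2: 1 mL brought to 10 mL → factor 10/1 = 10
Step 3: 0.75 mL + 8.25 mL = 9 mL total → factor 9/0.75 = 12
Step 4: 4-fold → factor 4
Dilution factor through tube D = 6 × 10 × 12 × 4 = 2880
[tube D] = 1.50 μM / 2880 = 0.0005208 μM = 0.521 nM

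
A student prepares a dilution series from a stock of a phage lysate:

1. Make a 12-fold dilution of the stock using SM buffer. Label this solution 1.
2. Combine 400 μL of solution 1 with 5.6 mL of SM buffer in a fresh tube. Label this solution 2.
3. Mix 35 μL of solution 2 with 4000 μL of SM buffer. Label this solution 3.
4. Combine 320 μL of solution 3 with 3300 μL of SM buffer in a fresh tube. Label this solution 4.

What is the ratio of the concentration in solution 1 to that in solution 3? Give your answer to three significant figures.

Step 1: 12-fold → factor 12
Step 2: 400 μL + 5.6 mL = 6000 μL total → factor 6000/400 = 15
Step 3: 35 μL + 4000 μL = 4035 μL total → factor 4035/35 = 115.29
Dilution factor to solution 1 = 12; to solution 3 = 20751
[solution 1]/[solution 3] = (factor to solution 3)/(factor to solution 1) = 20751/12 = 1.73 × 10^3

1.73 × 10^3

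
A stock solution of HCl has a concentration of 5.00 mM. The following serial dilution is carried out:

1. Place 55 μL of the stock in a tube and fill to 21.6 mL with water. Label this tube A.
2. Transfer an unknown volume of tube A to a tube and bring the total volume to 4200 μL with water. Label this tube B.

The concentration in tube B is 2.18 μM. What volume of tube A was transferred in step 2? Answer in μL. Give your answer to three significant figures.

719 μL

Step 1: 55 μL brought to 21.6 mL → factor 21600/55 = 392.73
Step 2: v brought to 4200 μL → factor = 4200 μL/v
Product of known-step factors = 392.73
Overall factor = 5.00 mM / (2.18 μM) = 2293.6
Step-2 factor = 2293.6 / 392.73 = 5.8401
v = 4200 μL / 5.8401 = 719 μL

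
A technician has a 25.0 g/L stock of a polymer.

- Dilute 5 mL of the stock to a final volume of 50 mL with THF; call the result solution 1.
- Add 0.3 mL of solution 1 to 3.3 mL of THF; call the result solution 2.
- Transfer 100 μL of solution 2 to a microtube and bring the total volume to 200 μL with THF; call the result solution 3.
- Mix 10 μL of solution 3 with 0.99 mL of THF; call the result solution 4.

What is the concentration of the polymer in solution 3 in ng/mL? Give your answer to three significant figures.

Step 1: 5 mL brought to 50 mL → factor 50/5 = 10
Step 2: 0.3 mL + 3.3 mL = 3.6 mL total → factor 3.6/0.3 = 12
Step 3: 100 μL brought to 200 μL → factor 200/100 = 2
Dilution factor through solution 3 = 10 × 12 × 2 = 240
[solution 3] = 25.0 g/L / 240 = 0.1042 g/L = 1.04 × 10^5 ng/mL

1.04 × 10^5 ng/mL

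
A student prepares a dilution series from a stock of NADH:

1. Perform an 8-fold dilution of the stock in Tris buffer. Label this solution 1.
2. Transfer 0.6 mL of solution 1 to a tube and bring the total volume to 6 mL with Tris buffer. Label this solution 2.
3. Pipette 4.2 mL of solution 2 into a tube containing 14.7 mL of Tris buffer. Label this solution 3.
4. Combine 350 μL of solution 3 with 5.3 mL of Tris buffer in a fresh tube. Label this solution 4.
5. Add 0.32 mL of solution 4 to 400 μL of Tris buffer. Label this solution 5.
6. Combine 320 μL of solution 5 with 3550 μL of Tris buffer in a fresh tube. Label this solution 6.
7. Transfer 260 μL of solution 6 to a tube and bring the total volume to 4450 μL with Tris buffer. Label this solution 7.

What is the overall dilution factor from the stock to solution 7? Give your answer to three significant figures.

Step 1: 8-fold → factor 8
Step 2: 0.6 mL brought to 6 mL → factor 6/0.6 = 10
Step 3: 4.2 mL + 14.7 mL = 18.9 mL total → factor 18.9/4.2 = 4.5
Step 4: 350 μL + 5.3 mL = 5650 μL total → factor 5650/350 = 16.143
Step 5: 0.32 mL + 400 μL = 0.72 mL total → factor 0.72/0.32 = 2.25
Step 6: 320 μL + 3550 μL = 3870 μL total → factor 3870/320 = 12.094
Step 7: 260 μL brought to 4450 μL → factor 4450/260 = 17.115
Overall dilution factor = 8 × 10 × 4.5 × 16.143 × 2.25 × 12.094 × 17.115 = 2.7065 × 10^6

2.71 × 10^6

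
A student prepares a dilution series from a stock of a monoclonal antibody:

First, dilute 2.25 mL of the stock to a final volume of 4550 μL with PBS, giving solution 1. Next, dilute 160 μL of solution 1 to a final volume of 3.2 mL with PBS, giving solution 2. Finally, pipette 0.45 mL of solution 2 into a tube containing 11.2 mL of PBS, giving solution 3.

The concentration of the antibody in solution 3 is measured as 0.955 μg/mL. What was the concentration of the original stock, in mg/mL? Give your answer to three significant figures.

Step 1: 2.25 mL brought to 4550 μL → factor 4.55/2.25 = 2.0222
Step 2: 160 μL brought to 3.2 mL → factor 3200/160 = 20
Step 3: 0.45 mL + 11.2 mL = 11.65 mL total → factor 11.65/0.45 = 25.889
Overall dilution factor = 2.0222 × 20 × 25.889 = 1047.1
Stock = 0.955 μg/mL × 1047.1 = 999.9 μg/mL = 1.00 mg/mL

1.00 mg/mL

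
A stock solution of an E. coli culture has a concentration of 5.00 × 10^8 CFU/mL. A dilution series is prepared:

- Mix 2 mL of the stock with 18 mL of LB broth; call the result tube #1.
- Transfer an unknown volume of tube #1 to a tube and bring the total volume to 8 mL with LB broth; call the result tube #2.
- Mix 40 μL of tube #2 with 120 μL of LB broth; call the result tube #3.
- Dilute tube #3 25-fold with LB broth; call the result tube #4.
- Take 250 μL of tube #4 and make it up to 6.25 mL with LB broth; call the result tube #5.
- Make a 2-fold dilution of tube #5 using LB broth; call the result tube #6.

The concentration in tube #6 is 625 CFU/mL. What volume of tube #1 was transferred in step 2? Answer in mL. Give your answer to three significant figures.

0.500 mL

Step 1: 2 mL + 18 mL = 20 mL total → factor 20/2 = 10
Step 2: v brought to 8 mL → factor = 8 mL/v
Step 3: 40 μL + 120 μL = 160 μL total → factor 160/40 = 4
Step 4: 25-fold → factor 25
Step 5: 250 μL brought to 6.25 mL → factor 6250/250 = 25
Step 6: 2-fold → factor 2
Product of known-step factors = 50000
Overall factor = 5.00 × 10^8 CFU/mL / (625 CFU/mL) = 8 × 10^5
Step-2 factor = 8 × 10^5 / 50000 = 16
v = 8 mL / 16 = 0.500 mL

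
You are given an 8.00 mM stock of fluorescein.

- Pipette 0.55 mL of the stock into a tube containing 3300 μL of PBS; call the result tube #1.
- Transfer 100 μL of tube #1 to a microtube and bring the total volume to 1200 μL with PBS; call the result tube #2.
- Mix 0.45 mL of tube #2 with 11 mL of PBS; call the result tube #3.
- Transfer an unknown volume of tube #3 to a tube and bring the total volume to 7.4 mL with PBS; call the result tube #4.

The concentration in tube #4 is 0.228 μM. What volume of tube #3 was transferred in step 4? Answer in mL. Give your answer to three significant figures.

Step 1: 0.55 mL + 3300 μL = 3.85 mL total → factor 3.85/0.55 = 7
Step 2: 100 μL brought to 1200 μL → factor 1200/100 = 12
Step 3: 0.45 mL + 11 mL = 11.45 mL total → factor 11.45/0.45 = 25.444
Step 4: v brought to 7.4 mL → factor = 7.4 mL/v
Product of known-step factors = 2137.3
Overall factor = 8.00 mM / (0.228 μM) = 35088
Step-4 factor = 35088 / 2137.3 = 16.417
v = 7.4 mL / 16.417 = 0.451 mL

0.451 mL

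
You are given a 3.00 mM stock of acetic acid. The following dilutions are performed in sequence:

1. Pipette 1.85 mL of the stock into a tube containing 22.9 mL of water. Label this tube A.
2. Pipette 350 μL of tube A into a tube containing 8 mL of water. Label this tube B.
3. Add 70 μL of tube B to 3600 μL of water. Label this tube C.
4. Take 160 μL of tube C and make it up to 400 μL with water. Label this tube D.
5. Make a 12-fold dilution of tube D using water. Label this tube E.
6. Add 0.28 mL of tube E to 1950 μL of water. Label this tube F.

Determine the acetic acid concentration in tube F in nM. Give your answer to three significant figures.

Step 1: 1.85 mL + 22.9 mL = 24.75 mL total → factor 24.75/1.85 = 13.378
Step 2: 350 μL + 8 mL = 8350 μL total → factor 8350/350 = 23.857
Step 3: 70 μL + 3600 μL = 3670 μL total → factor 3670/70 = 52.429
Step 4: 160 μL brought to 400 μL → factor 400/160 = 2.5
Step 5: 12-fold → factor 12
Step 6: 0.28 mL + 1950 μL = 2.23 mL total → factor 2.23/0.28 = 7.9643
Overall dilution factor = 13.378 × 23.857 × 52.429 × 2.5 × 12 × 7.9643 = 3.9981 × 10^6
Final = 3.00 mM / 3.9981 × 10^6 = 7.503 × 10^-7 mM = 0.750 nM

0.750 nM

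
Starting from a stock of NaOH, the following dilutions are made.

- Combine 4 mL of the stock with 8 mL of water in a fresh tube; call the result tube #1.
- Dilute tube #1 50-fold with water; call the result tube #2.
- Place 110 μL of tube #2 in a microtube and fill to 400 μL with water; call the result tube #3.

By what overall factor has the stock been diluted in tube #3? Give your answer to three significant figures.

545

Step 1: 4 mL + 8 mL = 12 mL total → factor 12/4 = 3
Step 2: 50-fold → factor 50
Step 3: 110 μL brought to 400 μL → factor 400/110 = 3.6364
Overall dilution factor = 3 × 50 × 3.6364 = 545.45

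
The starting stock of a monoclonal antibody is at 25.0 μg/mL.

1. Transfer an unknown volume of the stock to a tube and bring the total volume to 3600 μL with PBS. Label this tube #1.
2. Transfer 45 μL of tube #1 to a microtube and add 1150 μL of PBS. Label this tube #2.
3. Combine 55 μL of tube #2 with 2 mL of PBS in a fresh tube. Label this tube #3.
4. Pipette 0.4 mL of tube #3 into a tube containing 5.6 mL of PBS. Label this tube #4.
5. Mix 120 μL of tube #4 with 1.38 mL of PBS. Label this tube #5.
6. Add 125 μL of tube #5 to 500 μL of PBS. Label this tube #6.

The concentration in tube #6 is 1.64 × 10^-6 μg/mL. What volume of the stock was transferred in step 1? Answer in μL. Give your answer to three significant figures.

Step 1: v brought to 3600 μL → factor = 3600 μL/v
Step 2: 45 μL + 1150 μL = 1195 μL total → factor 1195/45 = 26.556
Step 3: 55 μL + 2 mL = 2055 μL total → factor 2055/55 = 37.364
Step 4: 0.4 mL + 5.6 mL = 6 mL total → factor 6/0.4 = 15
Step 5: 120 μL + 1.38 mL = 1500 μL total → factor 1500/120 = 12.5
Step 6: 125 μL + 500 μL = 625 μL total → factor 625/125 = 5
Product of known-step factors = 9.302 × 10^5
Overall factor = 25.0 μg/mL / (1.64 × 10^-6 μg/mL) = 1.5244 × 10^7
Step-1 factor = 1.5244 × 10^7 / 9.302 × 10^5 = 16.388
v = 3600 μL / 16.388 = 220 μL

220 μL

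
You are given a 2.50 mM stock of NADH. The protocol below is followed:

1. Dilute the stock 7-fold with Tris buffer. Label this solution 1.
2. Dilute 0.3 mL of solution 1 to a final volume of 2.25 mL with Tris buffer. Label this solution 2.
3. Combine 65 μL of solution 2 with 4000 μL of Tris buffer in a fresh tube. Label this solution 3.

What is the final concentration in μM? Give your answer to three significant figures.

0.761 μM

Step 1: 7-fold → factor 7
Step 2: 0.3 mL brought to 2.25 mL → factor 2.25/0.3 = 7.5
Step 3: 65 μL + 4000 μL = 4065 μL total → factor 4065/65 = 62.538
Overall dilution factor = 7 × 7.5 × 62.538 = 3283.3
Final = 2.50 mM / 3283.3 = 0.0007614 mM = 0.761 μM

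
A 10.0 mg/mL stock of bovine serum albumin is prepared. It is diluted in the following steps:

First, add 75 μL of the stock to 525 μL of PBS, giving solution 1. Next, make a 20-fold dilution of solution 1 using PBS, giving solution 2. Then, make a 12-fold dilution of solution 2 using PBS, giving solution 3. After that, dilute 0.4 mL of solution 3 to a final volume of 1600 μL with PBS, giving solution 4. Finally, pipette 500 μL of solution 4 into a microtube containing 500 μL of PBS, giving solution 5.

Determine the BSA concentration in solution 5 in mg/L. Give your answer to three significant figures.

0.651 mg/L

Step 1: 75 μL + 525 μL = 600 μL total → factor 600/75 = 8
Step 2: 20-fold → factor 20
Step 3: 12-fold → factor 12
Step 4: 0.4 mL brought to 1600 μL → factor 1.6/0.4 = 4
Step 5: 500 μL + 500 μL = 1000 μL total → factor 1000/500 = 2
Overall dilution factor = 8 × 20 × 12 × 4 × 2 = 15360
Final = 10.0 mg/mL / 15360 = 0.0006510 mg/mL = 0.651 mg/L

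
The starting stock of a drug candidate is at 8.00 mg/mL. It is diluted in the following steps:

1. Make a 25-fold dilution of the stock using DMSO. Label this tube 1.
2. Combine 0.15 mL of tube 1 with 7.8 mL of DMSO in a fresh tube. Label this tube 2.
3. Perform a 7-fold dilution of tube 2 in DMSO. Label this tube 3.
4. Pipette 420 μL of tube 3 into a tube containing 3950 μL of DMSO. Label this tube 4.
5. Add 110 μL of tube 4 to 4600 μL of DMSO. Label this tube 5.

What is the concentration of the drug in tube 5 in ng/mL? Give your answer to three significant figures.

Step 1: 25-fold → factor 25
Step 2: 0.15 mL + 7.8 mL = 7.95 mL total → factor 7.95/0.15 = 53
Step 3: 7-fold → factor 7
Step 4: 420 μL + 3950 μL = 4370 μL total → factor 4370/420 = 10.405
Step 5: 110 μL + 4600 μL = 4710 μL total → factor 4710/110 = 42.818
Overall dilution factor = 25 × 53 × 7 × 10.405 × 42.818 = 4.1321 × 10^6
Final = 8.00 mg/mL / 4.1321 × 10^6 = 1.936 × 10^-6 mg/mL = 1.94 ng/mL

1.94 ng/mL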